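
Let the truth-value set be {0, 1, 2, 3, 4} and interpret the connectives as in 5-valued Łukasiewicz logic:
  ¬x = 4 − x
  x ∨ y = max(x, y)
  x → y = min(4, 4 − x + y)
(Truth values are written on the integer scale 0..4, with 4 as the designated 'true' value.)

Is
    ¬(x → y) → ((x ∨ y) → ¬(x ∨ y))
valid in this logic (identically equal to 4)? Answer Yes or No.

Counterexample: take x = 3, y = 0.
x → y = 3 → 0 = 1
¬(x → y) = ¬1 = 3
x ∨ y = 3 ∨ 0 = 3
x ∨ y = 3 ∨ 0 = 3
¬(x ∨ y) = ¬3 = 1
(x ∨ y) → ¬(x ∨ y) = 3 → 1 = 2
¬(x → y) → ((x ∨ y) → ¬(x ∨ y)) = 3 → 2 = 3
This gives 3 ≠ 4.

No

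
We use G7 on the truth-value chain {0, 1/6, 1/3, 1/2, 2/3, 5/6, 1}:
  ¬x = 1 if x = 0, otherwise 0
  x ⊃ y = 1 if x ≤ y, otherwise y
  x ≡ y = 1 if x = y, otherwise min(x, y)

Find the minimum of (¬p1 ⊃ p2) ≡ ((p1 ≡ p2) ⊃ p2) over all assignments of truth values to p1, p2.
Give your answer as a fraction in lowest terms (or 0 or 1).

1/6

Take p1 = 0, p2 = 1/6:
¬p1 = ¬0 = 1
¬p1 ⊃ p2 = 1 ⊃ 1/6 = 1/6
p1 ≡ p2 = 0 ≡ 1/6 = 0
(p1 ≡ p2) ⊃ p2 = 0 ⊃ 1/6 = 1
(¬p1 ⊃ p2) ≡ ((p1 ≡ p2) ⊃ p2) = 1/6 ≡ 1 = 1/6
No assignment yields a value below 1/6, so this is the minimum.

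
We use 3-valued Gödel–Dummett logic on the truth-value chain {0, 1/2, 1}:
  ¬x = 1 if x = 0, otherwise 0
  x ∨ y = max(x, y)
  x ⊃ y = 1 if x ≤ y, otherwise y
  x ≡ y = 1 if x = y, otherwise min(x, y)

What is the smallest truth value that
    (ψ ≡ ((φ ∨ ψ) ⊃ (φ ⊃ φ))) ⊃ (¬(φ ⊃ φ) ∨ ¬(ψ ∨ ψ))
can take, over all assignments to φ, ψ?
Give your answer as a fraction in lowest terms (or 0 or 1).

Take φ = 0, ψ = 1/2:
φ ∨ ψ = 0 ∨ 1/2 = 1/2
φ ⊃ φ = 0 ⊃ 0 = 1
(φ ∨ ψ) ⊃ (φ ⊃ φ) = 1/2 ⊃ 1 = 1
ψ ≡ ((φ ∨ ψ) ⊃ (φ ⊃ φ)) = 1/2 ≡ 1 = 1/2
φ ⊃ φ = 0 ⊃ 0 = 1
¬(φ ⊃ φ) = ¬1 = 0
ψ ∨ ψ = 1/2 ∨ 1/2 = 1/2
¬(ψ ∨ ψ) = ¬1/2 = 0
¬(φ ⊃ φ) ∨ ¬(ψ ∨ ψ) = 0 ∨ 0 = 0
(ψ ≡ ((φ ∨ ψ) ⊃ (φ ⊃ φ))) ⊃ (¬(φ ⊃ φ) ∨ ¬(ψ ∨ ψ)) = 1/2 ⊃ 0 = 0
No assignment yields a value below 0, so this is the minimum.

0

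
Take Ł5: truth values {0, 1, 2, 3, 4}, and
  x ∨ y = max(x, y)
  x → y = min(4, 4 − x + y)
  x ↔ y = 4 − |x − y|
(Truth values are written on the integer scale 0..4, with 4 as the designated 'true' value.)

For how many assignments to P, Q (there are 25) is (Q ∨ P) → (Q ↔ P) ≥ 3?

value 4: 13 assignments (counts)
value 3: 4 assignments (counts)
value 2: 4 assignments
value 1: 2 assignments
value 0: 2 assignments
So 17 of the 25 assignments meet the threshold.

17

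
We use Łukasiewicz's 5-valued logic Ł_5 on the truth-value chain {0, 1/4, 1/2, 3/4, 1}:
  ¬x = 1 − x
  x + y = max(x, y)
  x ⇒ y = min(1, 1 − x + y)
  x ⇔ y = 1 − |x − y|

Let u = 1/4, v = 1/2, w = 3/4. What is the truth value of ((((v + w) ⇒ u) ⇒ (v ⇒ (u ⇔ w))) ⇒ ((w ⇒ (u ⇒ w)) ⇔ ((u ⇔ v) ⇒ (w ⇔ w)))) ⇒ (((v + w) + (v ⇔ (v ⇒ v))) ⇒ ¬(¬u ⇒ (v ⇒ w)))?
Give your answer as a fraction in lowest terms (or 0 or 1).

1/4

v + w = 1/2 + 3/4 = 3/4
(v + w) ⇒ u = 3/4 ⇒ 1/4 = 1/2
u ⇔ w = 1/4 ⇔ 3/4 = 1/2
v ⇒ (u ⇔ w) = 1/2 ⇒ 1/2 = 1
((v + w) ⇒ u) ⇒ (v ⇒ (u ⇔ w)) = 1/2 ⇒ 1 = 1
u ⇒ w = 1/4 ⇒ 3/4 = 1
w ⇒ (u ⇒ w) = 3/4 ⇒ 1 = 1
u ⇔ v = 1/4 ⇔ 1/2 = 3/4
w ⇔ w = 3/4 ⇔ 3/4 = 1
(u ⇔ v) ⇒ (w ⇔ w) = 3/4 ⇒ 1 = 1
(w ⇒ (u ⇒ w)) ⇔ ((u ⇔ v) ⇒ (w ⇔ w)) = 1 ⇔ 1 = 1
(((v + w) ⇒ u) ⇒ (v ⇒ (u ⇔ w))) ⇒ ((w ⇒ (u ⇒ w)) ⇔ ((u ⇔ v) ⇒ (w ⇔ w))) = 1 ⇒ 1 = 1
v + w = 1/2 + 3/4 = 3/4
v ⇒ v = 1/2 ⇒ 1/2 = 1
v ⇔ (v ⇒ v) = 1/2 ⇔ 1 = 1/2
(v + w) + (v ⇔ (v ⇒ v)) = 3/4 + 1/2 = 3/4
¬u = ¬1/4 = 3/4
v ⇒ w = 1/2 ⇒ 3/4 = 1
¬u ⇒ (v ⇒ w) = 3/4 ⇒ 1 = 1
¬(¬u ⇒ (v ⇒ w)) = ¬1 = 0
((v + w) + (v ⇔ (v ⇒ v))) ⇒ ¬(¬u ⇒ (v ⇒ w)) = 3/4 ⇒ 0 = 1/4
((((v + w) ⇒ u) ⇒ (v ⇒ (u ⇔ w))) ⇒ ((w ⇒ (u ⇒ w)) ⇔ ((u ⇔ v) ⇒ (w ⇔ w)))) ⇒ (((v + w) + (v ⇔ (v ⇒ v))) ⇒ ¬(¬u ⇒ (v ⇒ w))) = 1 ⇒ 1/4 = 1/4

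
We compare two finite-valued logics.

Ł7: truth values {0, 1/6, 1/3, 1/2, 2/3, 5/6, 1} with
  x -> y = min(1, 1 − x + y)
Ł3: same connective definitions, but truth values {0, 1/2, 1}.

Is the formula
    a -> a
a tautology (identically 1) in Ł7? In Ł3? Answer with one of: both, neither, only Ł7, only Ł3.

both

In Ł7: every assignment gives 1 — tautology.
In Ł3: every assignment gives 1 — tautology.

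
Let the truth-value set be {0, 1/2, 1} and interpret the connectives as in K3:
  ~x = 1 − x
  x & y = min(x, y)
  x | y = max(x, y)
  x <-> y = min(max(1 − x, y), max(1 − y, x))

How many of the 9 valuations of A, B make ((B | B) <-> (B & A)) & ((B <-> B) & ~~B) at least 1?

A = 0, B = 0 ↦ 0  <
A = 0, B = 1/2 ↦ 1/2  <
A = 0, B = 1 ↦ 0  <
A = 1/2, B = 0 ↦ 0  <
A = 1/2, B = 1/2 ↦ 1/2  <
A = 1/2, B = 1 ↦ 1/2  <
A = 1, B = 0 ↦ 0  <
A = 1, B = 1/2 ↦ 1/2  <
A = 1, B = 1 ↦ 1  ≥
So 1 of the 9 assignments meets the threshold.

1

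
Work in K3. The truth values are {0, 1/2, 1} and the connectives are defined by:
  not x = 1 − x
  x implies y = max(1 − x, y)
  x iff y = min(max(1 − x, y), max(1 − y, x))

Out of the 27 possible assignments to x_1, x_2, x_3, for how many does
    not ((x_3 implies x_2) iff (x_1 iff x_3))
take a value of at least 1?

5

value 1: 5 assignments (counts)
value 1/2: 17 assignments
value 0: 5 assignments
So 5 of the 27 assignments meet the threshold.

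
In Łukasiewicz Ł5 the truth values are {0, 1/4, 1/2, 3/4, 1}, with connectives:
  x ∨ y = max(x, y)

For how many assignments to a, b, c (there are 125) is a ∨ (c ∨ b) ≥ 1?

61

value 1: 61 assignments (counts)
value 3/4: 37 assignments
value 1/2: 19 assignments
value 1/4: 7 assignments
value 0: 1 assignment
So 61 of the 125 assignments meet the threshold.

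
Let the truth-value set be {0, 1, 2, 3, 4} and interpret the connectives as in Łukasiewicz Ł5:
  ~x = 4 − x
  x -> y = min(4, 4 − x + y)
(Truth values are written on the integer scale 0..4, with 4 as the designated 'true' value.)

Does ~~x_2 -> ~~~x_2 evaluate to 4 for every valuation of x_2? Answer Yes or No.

No

Counterexample: take x_2 = 3.
~x_2 = ~3 = 1
~~x_2 = ~1 = 3
~x_2 = ~3 = 1
~~x_2 = ~1 = 3
~~~x_2 = ~3 = 1
~~x_2 -> ~~~x_2 = 3 -> 1 = 2
This gives 2 ≠ 4.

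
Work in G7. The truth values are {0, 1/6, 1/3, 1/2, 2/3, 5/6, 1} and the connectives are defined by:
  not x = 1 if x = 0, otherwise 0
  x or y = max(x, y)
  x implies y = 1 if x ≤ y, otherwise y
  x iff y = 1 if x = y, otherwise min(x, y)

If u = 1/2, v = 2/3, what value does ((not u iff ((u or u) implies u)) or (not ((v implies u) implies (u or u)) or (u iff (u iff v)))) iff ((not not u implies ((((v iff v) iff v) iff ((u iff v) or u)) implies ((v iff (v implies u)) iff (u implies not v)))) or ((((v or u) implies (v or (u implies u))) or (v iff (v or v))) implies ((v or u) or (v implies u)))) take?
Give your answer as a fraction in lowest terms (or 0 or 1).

not u = not 1/2 = 0
u or u = 1/2 or 1/2 = 1/2
(u or u) implies u = 1/2 implies 1/2 = 1
not u iff ((u or u) implies u) = 0 iff 1 = 0
v implies u = 2/3 implies 1/2 = 1/2
u or u = 1/2 or 1/2 = 1/2
(v implies u) implies (u or u) = 1/2 implies 1/2 = 1
not ((v implies u) implies (u or u)) = not 1 = 0
u iff v = 1/2 iff 2/3 = 1/2
u iff (u iff v) = 1/2 iff 1/2 = 1
not ((v implies u) implies (u or u)) or (u iff (u iff v)) = 0 or 1 = 1
(not u iff ((u or u) implies u)) or (not ((v implies u) implies (u or u)) or (u iff (u iff v))) = 0 or 1 = 1
not u = not 1/2 = 0
not not u = not 0 = 1
v iff v = 2/3 iff 2/3 = 1
(v iff v) iff v = 1 iff 2/3 = 2/3
u iff v = 1/2 iff 2/3 = 1/2
(u iff v) or u = 1/2 or 1/2 = 1/2
((v iff v) iff v) iff ((u iff v) or u) = 2/3 iff 1/2 = 1/2
v implies u = 2/3 implies 1/2 = 1/2
v iff (v implies u) = 2/3 iff 1/2 = 1/2
not v = not 2/3 = 0
u implies not v = 1/2 implies 0 = 0
(v iff (v implies u)) iff (u implies not v) = 1/2 iff 0 = 0
(((v iff v) iff v) iff ((u iff v) or u)) implies ((v iff (v implies u)) iff (u implies not v)) = 1/2 implies 0 = 0
not not u implies ((((v iff v) iff v) iff ((u iff v) or u)) implies ((v iff (v implies u)) iff (u implies not v))) = 1 implies 0 = 0
v or u = 2/3 or 1/2 = 2/3
u implies u = 1/2 implies 1/2 = 1
v or (u implies u) = 2/3 or 1 = 1
(v or u) implies (v or (u implies u)) = 2/3 implies 1 = 1
v or v = 2/3 or 2/3 = 2/3
v iff (v or v) = 2/3 iff 2/3 = 1
((v or u) implies (v or (u implies u))) or (v iff (v or v)) = 1 or 1 = 1
v or u = 2/3 or 1/2 = 2/3
v implies u = 2/3 implies 1/2 = 1/2
(v or u) or (v implies u) = 2/3 or 1/2 = 2/3
(((v or u) implies (v or (u implies u))) or (v iff (v or v))) implies ((v or u) or (v implies u)) = 1 implies 2/3 = 2/3
(not not u implies ((((v iff v) iff v) iff ((u iff v) or u)) implies ((v iff (v implies u)) iff (u implies not v)))) or ((((v or u) implies (v or (u implies u))) or (v iff (v or v))) implies ((v or u) or (v implies u))) = 0 or 2/3 = 2/3
((not u iff ((u or u) implies u)) or (not ((v implies u) implies (u or u)) or (u iff (u iff v)))) iff ((not not u implies ((((v iff v) iff v) iff ((u iff v) or u)) implies ((v iff (v implies u)) iff (u implies not v)))) or ((((v or u) implies (v or (u implies u))) or (v iff (v or v))) implies ((v or u) or (v implies u)))) = 1 iff 2/3 = 2/3

2/3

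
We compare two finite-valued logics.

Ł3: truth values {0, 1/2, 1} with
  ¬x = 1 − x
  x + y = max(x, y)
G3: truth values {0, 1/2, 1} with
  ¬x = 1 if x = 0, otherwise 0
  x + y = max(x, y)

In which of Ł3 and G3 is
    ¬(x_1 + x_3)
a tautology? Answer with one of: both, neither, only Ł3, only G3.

neither

In Ł3: at x_1 = 0, x_3 = 1/2 the value is 1/2 — not a tautology.
In G3: at x_1 = 0, x_3 = 1/2 the value is 0 — not a tautology.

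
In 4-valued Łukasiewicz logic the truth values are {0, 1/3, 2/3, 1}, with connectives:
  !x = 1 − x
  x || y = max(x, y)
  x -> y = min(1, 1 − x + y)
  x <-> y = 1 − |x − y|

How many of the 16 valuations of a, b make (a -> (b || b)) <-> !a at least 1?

7

a = 0, b = 0 ↦ 1  ≥
a = 0, b = 1/3 ↦ 1  ≥
a = 0, b = 2/3 ↦ 1  ≥
a = 0, b = 1 ↦ 1  ≥
a = 1/3, b = 0 ↦ 1  ≥
a = 1/3, b = 1/3 ↦ 2/3  <
a = 1/3, b = 2/3 ↦ 2/3  <
a = 1/3, b = 1 ↦ 2/3  <
a = 2/3, b = 0 ↦ 1  ≥
a = 2/3, b = 1/3 ↦ 2/3  <
a = 2/3, b = 2/3 ↦ 1/3  <
a = 2/3, b = 1 ↦ 1/3  <
a = 1, b = 0 ↦ 1  ≥
a = 1, b = 1/3 ↦ 2/3  <
a = 1, b = 2/3 ↦ 1/3  <
a = 1, b = 1 ↦ 0  <
So 7 of the 16 assignments meet the threshold.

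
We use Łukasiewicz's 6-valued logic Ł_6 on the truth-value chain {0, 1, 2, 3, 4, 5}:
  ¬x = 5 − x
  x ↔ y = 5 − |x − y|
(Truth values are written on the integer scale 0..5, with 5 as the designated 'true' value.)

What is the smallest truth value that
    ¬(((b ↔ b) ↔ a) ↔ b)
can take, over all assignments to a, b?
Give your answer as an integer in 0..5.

0

Take a = 0, b = 0:
b ↔ b = 0 ↔ 0 = 5
(b ↔ b) ↔ a = 5 ↔ 0 = 0
((b ↔ b) ↔ a) ↔ b = 0 ↔ 0 = 5
¬(((b ↔ b) ↔ a) ↔ b) = ¬5 = 0
No assignment yields a value below 0, so this is the minimum.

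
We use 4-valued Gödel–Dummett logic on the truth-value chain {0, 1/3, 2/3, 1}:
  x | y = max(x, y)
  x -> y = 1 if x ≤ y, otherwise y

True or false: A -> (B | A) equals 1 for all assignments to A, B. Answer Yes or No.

A = 0, B = 0 ↦ 1
A = 0, B = 1/3 ↦ 1
A = 0, B = 2/3 ↦ 1
A = 0, B = 1 ↦ 1
A = 1/3, B = 0 ↦ 1
A = 1/3, B = 1/3 ↦ 1
A = 1/3, B = 2/3 ↦ 1
A = 1/3, B = 1 ↦ 1
A = 2/3, B = 0 ↦ 1
A = 2/3, B = 1/3 ↦ 1
A = 2/3, B = 2/3 ↦ 1
A = 2/3, B = 1 ↦ 1
A = 1, B = 0 ↦ 1
A = 1, B = 1/3 ↦ 1
A = 1, B = 2/3 ↦ 1
A = 1, B = 1 ↦ 1
Every assignment gives a value ≥ 1.

Yes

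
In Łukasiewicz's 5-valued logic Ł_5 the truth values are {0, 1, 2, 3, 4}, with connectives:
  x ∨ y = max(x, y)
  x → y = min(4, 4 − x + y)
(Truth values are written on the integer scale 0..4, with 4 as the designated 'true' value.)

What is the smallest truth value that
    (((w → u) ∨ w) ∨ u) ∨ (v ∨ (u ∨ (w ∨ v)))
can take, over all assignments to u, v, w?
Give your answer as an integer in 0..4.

2

Take u = 0, v = 0, w = 2:
w → u = 2 → 0 = 2
(w → u) ∨ w = 2 ∨ 2 = 2
((w → u) ∨ w) ∨ u = 2 ∨ 0 = 2
w ∨ v = 2 ∨ 0 = 2
u ∨ (w ∨ v) = 0 ∨ 2 = 2
v ∨ (u ∨ (w ∨ v)) = 0 ∨ 2 = 2
(((w → u) ∨ w) ∨ u) ∨ (v ∨ (u ∨ (w ∨ v))) = 2 ∨ 2 = 2
No assignment yields a value below 2, so this is the minimum.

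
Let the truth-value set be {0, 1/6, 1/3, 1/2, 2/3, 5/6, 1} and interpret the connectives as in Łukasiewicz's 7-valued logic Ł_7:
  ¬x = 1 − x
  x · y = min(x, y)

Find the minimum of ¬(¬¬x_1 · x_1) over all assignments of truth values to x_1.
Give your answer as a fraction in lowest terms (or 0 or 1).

Take x_1 = 1:
¬x_1 = ¬1 = 0
¬¬x_1 = ¬0 = 1
¬¬x_1 · x_1 = 1 · 1 = 1
¬(¬¬x_1 · x_1) = ¬1 = 0
No assignment yields a value below 0, so this is the minimum.

0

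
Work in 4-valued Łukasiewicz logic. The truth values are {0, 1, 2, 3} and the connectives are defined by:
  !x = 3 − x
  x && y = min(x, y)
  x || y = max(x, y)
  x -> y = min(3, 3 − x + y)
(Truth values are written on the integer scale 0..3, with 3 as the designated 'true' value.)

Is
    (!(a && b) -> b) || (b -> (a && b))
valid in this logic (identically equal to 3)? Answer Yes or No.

Counterexample: take a = 0, b = 1.
a && b = 0 && 1 = 0
!(a && b) = !0 = 3
!(a && b) -> b = 3 -> 1 = 1
a && b = 0 && 1 = 0
b -> (a && b) = 1 -> 0 = 2
(!(a && b) -> b) || (b -> (a && b)) = 1 || 2 = 2
This gives 2 ≠ 3.

No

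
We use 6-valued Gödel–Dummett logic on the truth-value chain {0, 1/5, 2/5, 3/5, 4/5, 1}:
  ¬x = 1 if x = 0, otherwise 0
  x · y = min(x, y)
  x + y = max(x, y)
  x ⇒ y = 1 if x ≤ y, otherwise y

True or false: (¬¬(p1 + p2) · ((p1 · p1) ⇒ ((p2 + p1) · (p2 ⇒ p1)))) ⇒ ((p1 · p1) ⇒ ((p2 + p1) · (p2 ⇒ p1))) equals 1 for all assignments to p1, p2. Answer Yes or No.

At p1 = 2/5, p2 = 2/5, for instance:
p1 + p2 = 2/5 + 2/5 = 2/5
¬(p1 + p2) = ¬2/5 = 0
¬¬(p1 + p2) = ¬0 = 1
p1 · p1 = 2/5 · 2/5 = 2/5
p2 + p1 = 2/5 + 2/5 = 2/5
p2 ⇒ p1 = 2/5 ⇒ 2/5 = 1
(p2 + p1) · (p2 ⇒ p1) = 2/5 · 1 = 2/5
(p1 · p1) ⇒ ((p2 + p1) · (p2 ⇒ p1)) = 2/5 ⇒ 2/5 = 1
¬¬(p1 + p2) · ((p1 · p1) ⇒ ((p2 + p1) · (p2 ⇒ p1))) = 1 · 1 = 1
(¬¬(p1 + p2) · ((p1 · p1) ⇒ ((p2 + p1) · (p2 ⇒ p1)))) ⇒ ((p1 · p1) ⇒ ((p2 + p1) · (p2 ⇒ p1))) = 1 ⇒ 1 = 1
and checking the remaining 35 assignments likewise gives ≥ 1 in every case.

Yes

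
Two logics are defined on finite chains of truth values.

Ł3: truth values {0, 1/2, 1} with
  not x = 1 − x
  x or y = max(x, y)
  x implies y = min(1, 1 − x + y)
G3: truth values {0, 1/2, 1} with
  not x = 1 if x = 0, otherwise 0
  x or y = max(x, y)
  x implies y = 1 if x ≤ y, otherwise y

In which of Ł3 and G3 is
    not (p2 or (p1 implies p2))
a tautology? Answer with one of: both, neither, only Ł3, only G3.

neither

In Ł3: at p1 = 0, p2 = 0 the value is 0 — not a tautology.
In G3: at p1 = 0, p2 = 0 the value is 0 — not a tautology.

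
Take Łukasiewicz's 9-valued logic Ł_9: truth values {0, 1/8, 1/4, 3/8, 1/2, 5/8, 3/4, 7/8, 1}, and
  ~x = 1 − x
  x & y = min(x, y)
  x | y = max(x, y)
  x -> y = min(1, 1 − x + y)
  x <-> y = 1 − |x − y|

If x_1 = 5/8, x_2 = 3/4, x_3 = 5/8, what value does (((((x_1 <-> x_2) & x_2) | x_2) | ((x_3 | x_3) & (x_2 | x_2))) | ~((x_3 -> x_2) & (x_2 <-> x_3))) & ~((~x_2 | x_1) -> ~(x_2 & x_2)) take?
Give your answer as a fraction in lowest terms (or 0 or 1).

3/8

x_1 <-> x_2 = 5/8 <-> 3/4 = 7/8
(x_1 <-> x_2) & x_2 = 7/8 & 3/4 = 3/4
((x_1 <-> x_2) & x_2) | x_2 = 3/4 | 3/4 = 3/4
x_3 | x_3 = 5/8 | 5/8 = 5/8
x_2 | x_2 = 3/4 | 3/4 = 3/4
(x_3 | x_3) & (x_2 | x_2) = 5/8 & 3/4 = 5/8
(((x_1 <-> x_2) & x_2) | x_2) | ((x_3 | x_3) & (x_2 | x_2)) = 3/4 | 5/8 = 3/4
x_3 -> x_2 = 5/8 -> 3/4 = 1
x_2 <-> x_3 = 3/4 <-> 5/8 = 7/8
(x_3 -> x_2) & (x_2 <-> x_3) = 1 & 7/8 = 7/8
~((x_3 -> x_2) & (x_2 <-> x_3)) = ~7/8 = 1/8
((((x_1 <-> x_2) & x_2) | x_2) | ((x_3 | x_3) & (x_2 | x_2))) | ~((x_3 -> x_2) & (x_2 <-> x_3)) = 3/4 | 1/8 = 3/4
~x_2 = ~3/4 = 1/4
~x_2 | x_1 = 1/4 | 5/8 = 5/8
x_2 & x_2 = 3/4 & 3/4 = 3/4
~(x_2 & x_2) = ~3/4 = 1/4
(~x_2 | x_1) -> ~(x_2 & x_2) = 5/8 -> 1/4 = 5/8
~((~x_2 | x_1) -> ~(x_2 & x_2)) = ~5/8 = 3/8
(((((x_1 <-> x_2) & x_2) | x_2) | ((x_3 | x_3) & (x_2 | x_2))) | ~((x_3 -> x_2) & (x_2 <-> x_3))) & ~((~x_2 | x_1) -> ~(x_2 & x_2)) = 3/4 & 3/8 = 3/8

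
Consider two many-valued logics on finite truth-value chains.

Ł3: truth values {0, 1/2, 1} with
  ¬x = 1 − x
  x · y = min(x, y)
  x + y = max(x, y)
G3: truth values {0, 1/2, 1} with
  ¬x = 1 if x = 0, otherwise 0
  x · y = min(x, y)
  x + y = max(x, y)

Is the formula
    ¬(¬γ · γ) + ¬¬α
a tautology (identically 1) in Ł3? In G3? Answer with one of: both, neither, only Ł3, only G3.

only G3

In Ł3: at α = 0, γ = 1/2 the value is 1/2 — not a tautology.
In G3: every assignment gives 1 — tautology.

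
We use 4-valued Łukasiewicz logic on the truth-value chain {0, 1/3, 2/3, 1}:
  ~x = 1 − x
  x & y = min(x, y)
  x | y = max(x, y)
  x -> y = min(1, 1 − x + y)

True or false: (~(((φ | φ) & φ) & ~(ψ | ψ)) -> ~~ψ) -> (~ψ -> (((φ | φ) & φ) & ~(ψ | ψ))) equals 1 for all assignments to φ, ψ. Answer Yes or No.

Yes

φ = 0, ψ = 0 ↦ 1
φ = 0, ψ = 1/3 ↦ 1
φ = 0, ψ = 2/3 ↦ 1
φ = 0, ψ = 1 ↦ 1
φ = 1/3, ψ = 0 ↦ 1
φ = 1/3, ψ = 1/3 ↦ 1
φ = 1/3, ψ = 2/3 ↦ 1
φ = 1/3, ψ = 1 ↦ 1
φ = 2/3, ψ = 0 ↦ 1
φ = 2/3, ψ = 1/3 ↦ 1
φ = 2/3, ψ = 2/3 ↦ 1
φ = 2/3, ψ = 1 ↦ 1
φ = 1, ψ = 0 ↦ 1
φ = 1, ψ = 1/3 ↦ 1
φ = 1, ψ = 2/3 ↦ 1
φ = 1, ψ = 1 ↦ 1
Every assignment gives a value ≥ 1.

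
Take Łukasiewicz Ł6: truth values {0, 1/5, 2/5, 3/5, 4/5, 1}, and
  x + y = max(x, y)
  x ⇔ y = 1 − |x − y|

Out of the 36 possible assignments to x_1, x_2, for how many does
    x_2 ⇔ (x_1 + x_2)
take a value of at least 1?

value 1: 21 assignments (counts)
value 4/5: 5 assignments
value 3/5: 4 assignments
value 2/5: 3 assignments
value 1/5: 2 assignments
value 0: 1 assignment
So 21 of the 36 assignments meet the threshold.

21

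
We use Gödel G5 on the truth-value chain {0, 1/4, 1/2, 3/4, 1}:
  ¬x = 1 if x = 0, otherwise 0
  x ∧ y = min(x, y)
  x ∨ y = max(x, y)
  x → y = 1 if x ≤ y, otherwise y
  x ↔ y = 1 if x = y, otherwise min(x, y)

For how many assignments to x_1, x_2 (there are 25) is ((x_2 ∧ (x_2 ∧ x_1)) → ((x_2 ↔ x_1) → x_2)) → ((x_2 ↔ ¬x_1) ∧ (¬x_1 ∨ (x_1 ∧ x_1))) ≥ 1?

2

value 1: 2 assignments (counts)
value 3/4: 2 assignments
value 1/2: 2 assignments
value 1/4: 2 assignments
value 0: 17 assignments
So 2 of the 25 assignments meet the threshold.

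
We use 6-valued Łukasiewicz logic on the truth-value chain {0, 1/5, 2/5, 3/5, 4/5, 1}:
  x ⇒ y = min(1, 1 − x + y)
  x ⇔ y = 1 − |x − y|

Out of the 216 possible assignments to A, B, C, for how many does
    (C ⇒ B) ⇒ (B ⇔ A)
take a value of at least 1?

value 1: 84 assignments (counts)
value 4/5: 49 assignments
value 3/5: 36 assignments
value 2/5: 25 assignments
value 1/5: 15 assignments
value 0: 7 assignments
So 84 of the 216 assignments meet the threshold.

84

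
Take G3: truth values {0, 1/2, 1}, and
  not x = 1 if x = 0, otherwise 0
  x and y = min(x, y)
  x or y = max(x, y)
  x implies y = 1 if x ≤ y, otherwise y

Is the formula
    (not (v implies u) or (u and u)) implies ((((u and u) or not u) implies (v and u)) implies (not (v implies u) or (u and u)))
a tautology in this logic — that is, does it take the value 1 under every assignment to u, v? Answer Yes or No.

Yes

u = 0, v = 0 ↦ 1
u = 0, v = 1/2 ↦ 1
u = 0, v = 1 ↦ 1
u = 1/2, v = 0 ↦ 1
u = 1/2, v = 1/2 ↦ 1
u = 1/2, v = 1 ↦ 1
u = 1, v = 0 ↦ 1
u = 1, v = 1/2 ↦ 1
u = 1, v = 1 ↦ 1
Every assignment gives a value ≥ 1.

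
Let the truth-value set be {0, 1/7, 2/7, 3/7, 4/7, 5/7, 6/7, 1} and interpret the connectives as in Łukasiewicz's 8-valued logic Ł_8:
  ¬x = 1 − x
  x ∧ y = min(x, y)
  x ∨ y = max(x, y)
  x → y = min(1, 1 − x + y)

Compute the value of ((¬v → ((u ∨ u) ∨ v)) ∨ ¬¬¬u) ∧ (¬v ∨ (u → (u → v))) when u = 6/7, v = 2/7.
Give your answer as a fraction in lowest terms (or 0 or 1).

5/7

¬v = ¬2/7 = 5/7
u ∨ u = 6/7 ∨ 6/7 = 6/7
(u ∨ u) ∨ v = 6/7 ∨ 2/7 = 6/7
¬v → ((u ∨ u) ∨ v) = 5/7 → 6/7 = 1
¬u = ¬6/7 = 1/7
¬¬u = ¬1/7 = 6/7
¬¬¬u = ¬6/7 = 1/7
(¬v → ((u ∨ u) ∨ v)) ∨ ¬¬¬u = 1 ∨ 1/7 = 1
¬v = ¬2/7 = 5/7
u → v = 6/7 → 2/7 = 3/7
u → (u → v) = 6/7 → 3/7 = 4/7
¬v ∨ (u → (u → v)) = 5/7 ∨ 4/7 = 5/7
((¬v → ((u ∨ u) ∨ v)) ∨ ¬¬¬u) ∧ (¬v ∨ (u → (u → v))) = 1 ∧ 5/7 = 5/7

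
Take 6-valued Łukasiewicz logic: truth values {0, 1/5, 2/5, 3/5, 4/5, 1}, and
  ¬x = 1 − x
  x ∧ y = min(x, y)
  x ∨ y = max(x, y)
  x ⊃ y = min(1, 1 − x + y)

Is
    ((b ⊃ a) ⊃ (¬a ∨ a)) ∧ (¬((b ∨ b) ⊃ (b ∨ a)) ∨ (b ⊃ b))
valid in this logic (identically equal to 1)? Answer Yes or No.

No

Counterexample: take a = 1/5, b = 0.
b ⊃ a = 0 ⊃ 1/5 = 1
¬a = ¬1/5 = 4/5
¬a ∨ a = 4/5 ∨ 1/5 = 4/5
(b ⊃ a) ⊃ (¬a ∨ a) = 1 ⊃ 4/5 = 4/5
b ∨ b = 0 ∨ 0 = 0
b ∨ a = 0 ∨ 1/5 = 1/5
(b ∨ b) ⊃ (b ∨ a) = 0 ⊃ 1/5 = 1
¬((b ∨ b) ⊃ (b ∨ a)) = ¬1 = 0
b ⊃ b = 0 ⊃ 0 = 1
¬((b ∨ b) ⊃ (b ∨ a)) ∨ (b ⊃ b) = 0 ∨ 1 = 1
((b ⊃ a) ⊃ (¬a ∨ a)) ∧ (¬((b ∨ b) ⊃ (b ∨ a)) ∨ (b ⊃ b)) = 4/5 ∧ 1 = 4/5
This gives 4/5 ≠ 1.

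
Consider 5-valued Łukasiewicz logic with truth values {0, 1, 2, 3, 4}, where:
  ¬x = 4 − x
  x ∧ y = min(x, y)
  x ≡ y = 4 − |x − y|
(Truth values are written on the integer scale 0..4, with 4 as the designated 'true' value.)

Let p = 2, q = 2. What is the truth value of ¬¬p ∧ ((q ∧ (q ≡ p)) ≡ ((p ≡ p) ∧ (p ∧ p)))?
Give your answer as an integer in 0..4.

¬p = ¬2 = 2
¬¬p = ¬2 = 2
q ≡ p = 2 ≡ 2 = 4
q ∧ (q ≡ p) = 2 ∧ 4 = 2
p ≡ p = 2 ≡ 2 = 4
p ∧ p = 2 ∧ 2 = 2
(p ≡ p) ∧ (p ∧ p) = 4 ∧ 2 = 2
(q ∧ (q ≡ p)) ≡ ((p ≡ p) ∧ (p ∧ p)) = 2 ≡ 2 = 4
¬¬p ∧ ((q ∧ (q ≡ p)) ≡ ((p ≡ p) ∧ (p ∧ p))) = 2 ∧ 4 = 2

2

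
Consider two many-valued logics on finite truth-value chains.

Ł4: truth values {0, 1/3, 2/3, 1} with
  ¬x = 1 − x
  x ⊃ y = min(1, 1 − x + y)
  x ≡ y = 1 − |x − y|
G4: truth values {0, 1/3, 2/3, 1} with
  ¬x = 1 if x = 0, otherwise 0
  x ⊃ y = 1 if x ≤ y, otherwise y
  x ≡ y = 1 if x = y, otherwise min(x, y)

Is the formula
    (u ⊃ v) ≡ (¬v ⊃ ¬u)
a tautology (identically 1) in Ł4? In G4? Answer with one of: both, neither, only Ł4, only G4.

In Ł4: every assignment gives 1 — tautology.
In G4: at u = 2/3, v = 1/3 the value is 1/3 — not a tautology.

only Ł4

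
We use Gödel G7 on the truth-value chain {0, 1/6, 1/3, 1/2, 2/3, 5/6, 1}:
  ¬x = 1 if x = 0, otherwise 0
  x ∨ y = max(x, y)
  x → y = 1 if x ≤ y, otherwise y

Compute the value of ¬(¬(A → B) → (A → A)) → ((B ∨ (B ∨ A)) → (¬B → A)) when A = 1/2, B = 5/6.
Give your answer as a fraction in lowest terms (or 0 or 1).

1

A → B = 1/2 → 5/6 = 1
¬(A → B) = ¬1 = 0
A → A = 1/2 → 1/2 = 1
¬(A → B) → (A → A) = 0 → 1 = 1
¬(¬(A → B) → (A → A)) = ¬1 = 0
B ∨ A = 5/6 ∨ 1/2 = 5/6
B ∨ (B ∨ A) = 5/6 ∨ 5/6 = 5/6
¬B = ¬5/6 = 0
¬B → A = 0 → 1/2 = 1
(B ∨ (B ∨ A)) → (¬B → A) = 5/6 → 1 = 1
¬(¬(A → B) → (A → A)) → ((B ∨ (B ∨ A)) → (¬B → A)) = 0 → 1 = 1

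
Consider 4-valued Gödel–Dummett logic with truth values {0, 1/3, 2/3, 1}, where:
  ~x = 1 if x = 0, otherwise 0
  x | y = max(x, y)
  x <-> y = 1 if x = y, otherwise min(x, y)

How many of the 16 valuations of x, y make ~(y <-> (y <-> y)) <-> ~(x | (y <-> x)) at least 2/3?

x = 0, y = 0 ↦ 0  <
x = 0, y = 1/3 ↦ 0  <
x = 0, y = 2/3 ↦ 0  <
x = 0, y = 1 ↦ 0  <
x = 1/3, y = 0 ↦ 0  <
x = 1/3, y = 1/3 ↦ 1  ≥
x = 1/3, y = 2/3 ↦ 1  ≥
x = 1/3, y = 1 ↦ 1  ≥
x = 2/3, y = 0 ↦ 0  <
x = 2/3, y = 1/3 ↦ 1  ≥
x = 2/3, y = 2/3 ↦ 1  ≥
x = 2/3, y = 1 ↦ 1  ≥
x = 1, y = 0 ↦ 0  <
x = 1, y = 1/3 ↦ 1  ≥
x = 1, y = 2/3 ↦ 1  ≥
x = 1, y = 1 ↦ 1  ≥
So 9 of the 16 assignments meet the threshold.

9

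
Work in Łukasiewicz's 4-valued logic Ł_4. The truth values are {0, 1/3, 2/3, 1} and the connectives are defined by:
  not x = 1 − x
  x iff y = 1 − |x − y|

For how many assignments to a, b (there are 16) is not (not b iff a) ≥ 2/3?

6

a = 0, b = 0 ↦ 1  ≥
a = 0, b = 1/3 ↦ 2/3  ≥
a = 0, b = 2/3 ↦ 1/3  <
a = 0, b = 1 ↦ 0  <
a = 1/3, b = 0 ↦ 2/3  ≥
a = 1/3, b = 1/3 ↦ 1/3  <
a = 1/3, b = 2/3 ↦ 0  <
a = 1/3, b = 1 ↦ 1/3  <
a = 2/3, b = 0 ↦ 1/3  <
a = 2/3, b = 1/3 ↦ 0  <
a = 2/3, b = 2/3 ↦ 1/3  <
a = 2/3, b = 1 ↦ 2/3  ≥
a = 1, b = 0 ↦ 0  <
a = 1, b = 1/3 ↦ 1/3  <
a = 1, b = 2/3 ↦ 2/3  ≥
a = 1, b = 1 ↦ 1  ≥
So 6 of the 16 assignments meet the threshold.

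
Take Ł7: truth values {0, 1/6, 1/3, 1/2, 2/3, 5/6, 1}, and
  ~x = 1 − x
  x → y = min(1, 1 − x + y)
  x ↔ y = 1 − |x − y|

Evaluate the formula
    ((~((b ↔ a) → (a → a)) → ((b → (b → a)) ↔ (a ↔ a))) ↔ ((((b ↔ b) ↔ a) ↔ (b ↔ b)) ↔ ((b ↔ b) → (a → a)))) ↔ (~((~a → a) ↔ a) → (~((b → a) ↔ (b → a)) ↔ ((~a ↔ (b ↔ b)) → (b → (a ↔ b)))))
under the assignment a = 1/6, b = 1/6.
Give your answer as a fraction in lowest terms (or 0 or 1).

b ↔ a = 1/6 ↔ 1/6 = 1
a → a = 1/6 → 1/6 = 1
(b ↔ a) → (a → a) = 1 → 1 = 1
~((b ↔ a) → (a → a)) = ~1 = 0
b → a = 1/6 → 1/6 = 1
b → (b → a) = 1/6 → 1 = 1
a ↔ a = 1/6 ↔ 1/6 = 1
(b → (b → a)) ↔ (a ↔ a) = 1 ↔ 1 = 1
~((b ↔ a) → (a → a)) → ((b → (b → a)) ↔ (a ↔ a)) = 0 → 1 = 1
b ↔ b = 1/6 ↔ 1/6 = 1
(b ↔ b) ↔ a = 1 ↔ 1/6 = 1/6
b ↔ b = 1/6 ↔ 1/6 = 1
((b ↔ b) ↔ a) ↔ (b ↔ b) = 1/6 ↔ 1 = 1/6
b ↔ b = 1/6 ↔ 1/6 = 1
a → a = 1/6 → 1/6 = 1
(b ↔ b) → (a → a) = 1 → 1 = 1
(((b ↔ b) ↔ a) ↔ (b ↔ b)) ↔ ((b ↔ b) → (a → a)) = 1/6 ↔ 1 = 1/6
(~((b ↔ a) → (a → a)) → ((b → (b → a)) ↔ (a ↔ a))) ↔ ((((b ↔ b) ↔ a) ↔ (b ↔ b)) ↔ ((b ↔ b) → (a → a))) = 1 ↔ 1/6 = 1/6
~a = ~1/6 = 5/6
~a → a = 5/6 → 1/6 = 1/3
(~a → a) ↔ a = 1/3 ↔ 1/6 = 5/6
~((~a → a) ↔ a) = ~5/6 = 1/6
b → a = 1/6 → 1/6 = 1
b → a = 1/6 → 1/6 = 1
(b → a) ↔ (b → a) = 1 ↔ 1 = 1
~((b → a) ↔ (b → a)) = ~1 = 0
~a = ~1/6 = 5/6
b ↔ b = 1/6 ↔ 1/6 = 1
~a ↔ (b ↔ b) = 5/6 ↔ 1 = 5/6
a ↔ b = 1/6 ↔ 1/6 = 1
b → (a ↔ b) = 1/6 → 1 = 1
(~a ↔ (b ↔ b)) → (b → (a ↔ b)) = 5/6 → 1 = 1
~((b → a) ↔ (b → a)) ↔ ((~a ↔ (b ↔ b)) → (b → (a ↔ b))) = 0 ↔ 1 = 0
~((~a → a) ↔ a) → (~((b → a) ↔ (b → a)) ↔ ((~a ↔ (b ↔ b)) → (b → (a ↔ b)))) = 1/6 → 0 = 5/6
((~((b ↔ a) → (a → a)) → ((b → (b → a)) ↔ (a ↔ a))) ↔ ((((b ↔ b) ↔ a) ↔ (b ↔ b)) ↔ ((b ↔ b) → (a → a)))) ↔ (~((~a → a) ↔ a) → (~((b → a) ↔ (b → a)) ↔ ((~a ↔ (b ↔ b)) → (b → (a ↔ b))))) = 1/6 ↔ 5/6 = 1/3

1/3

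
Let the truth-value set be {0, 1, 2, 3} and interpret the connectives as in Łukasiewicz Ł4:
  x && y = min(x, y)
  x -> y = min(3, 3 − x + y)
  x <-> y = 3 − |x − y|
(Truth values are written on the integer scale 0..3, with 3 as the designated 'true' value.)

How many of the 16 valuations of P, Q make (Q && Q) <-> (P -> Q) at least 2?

P = 0, Q = 0 ↦ 0  <
P = 0, Q = 1 ↦ 1  <
P = 0, Q = 2 ↦ 2  ≥
P = 0, Q = 3 ↦ 3  ≥
P = 1, Q = 0 ↦ 1  <
P = 1, Q = 1 ↦ 1  <
P = 1, Q = 2 ↦ 2  ≥
P = 1, Q = 3 ↦ 3  ≥
P = 2, Q = 0 ↦ 2  ≥
P = 2, Q = 1 ↦ 2  ≥
P = 2, Q = 2 ↦ 2  ≥
P = 2, Q = 3 ↦ 3  ≥
P = 3, Q = 0 ↦ 3  ≥
P = 3, Q = 1 ↦ 3  ≥
P = 3, Q = 2 ↦ 3  ≥
P = 3, Q = 3 ↦ 3  ≥
So 12 of the 16 assignments meet the threshold.

12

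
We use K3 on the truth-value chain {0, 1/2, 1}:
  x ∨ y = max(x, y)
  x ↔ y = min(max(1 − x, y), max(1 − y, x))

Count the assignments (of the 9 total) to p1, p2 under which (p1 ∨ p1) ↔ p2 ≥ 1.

2

p1 = 0, p2 = 0 ↦ 1  ≥
p1 = 0, p2 = 1/2 ↦ 1/2  <
p1 = 0, p2 = 1 ↦ 0  <
p1 = 1/2, p2 = 0 ↦ 1/2  <
p1 = 1/2, p2 = 1/2 ↦ 1/2  <
p1 = 1/2, p2 = 1 ↦ 1/2  <
p1 = 1, p2 = 0 ↦ 0  <
p1 = 1, p2 = 1/2 ↦ 1/2  <
p1 = 1, p2 = 1 ↦ 1  ≥
So 2 of the 9 assignments meet the threshold.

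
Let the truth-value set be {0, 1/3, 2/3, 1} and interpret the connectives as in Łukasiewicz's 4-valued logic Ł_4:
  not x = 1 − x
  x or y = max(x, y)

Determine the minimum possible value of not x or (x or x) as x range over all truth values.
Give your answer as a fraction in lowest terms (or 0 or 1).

2/3

Take x = 1/3:
not x = not 1/3 = 2/3
x or x = 1/3 or 1/3 = 1/3
not x or (x or x) = 2/3 or 1/3 = 2/3
No assignment yields a value below 2/3, so this is the minimum.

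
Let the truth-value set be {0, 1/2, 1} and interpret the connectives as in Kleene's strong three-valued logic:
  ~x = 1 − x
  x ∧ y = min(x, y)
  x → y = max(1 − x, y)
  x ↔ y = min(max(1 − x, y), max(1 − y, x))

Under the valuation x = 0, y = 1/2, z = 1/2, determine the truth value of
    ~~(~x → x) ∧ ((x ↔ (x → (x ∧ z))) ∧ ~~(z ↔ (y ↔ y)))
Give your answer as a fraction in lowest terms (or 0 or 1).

0

~x = ~0 = 1
~x → x = 1 → 0 = 0
~(~x → x) = ~0 = 1
~~(~x → x) = ~1 = 0
x ∧ z = 0 ∧ 1/2 = 0
x → (x ∧ z) = 0 → 0 = 1
x ↔ (x → (x ∧ z)) = 0 ↔ 1 = 0
y ↔ y = 1/2 ↔ 1/2 = 1/2
z ↔ (y ↔ y) = 1/2 ↔ 1/2 = 1/2
~(z ↔ (y ↔ y)) = ~1/2 = 1/2
~~(z ↔ (y ↔ y)) = ~1/2 = 1/2
(x ↔ (x → (x ∧ z))) ∧ ~~(z ↔ (y ↔ y)) = 0 ∧ 1/2 = 0
~~(~x → x) ∧ ((x ↔ (x → (x ∧ z))) ∧ ~~(z ↔ (y ↔ y))) = 0 ∧ 0 = 0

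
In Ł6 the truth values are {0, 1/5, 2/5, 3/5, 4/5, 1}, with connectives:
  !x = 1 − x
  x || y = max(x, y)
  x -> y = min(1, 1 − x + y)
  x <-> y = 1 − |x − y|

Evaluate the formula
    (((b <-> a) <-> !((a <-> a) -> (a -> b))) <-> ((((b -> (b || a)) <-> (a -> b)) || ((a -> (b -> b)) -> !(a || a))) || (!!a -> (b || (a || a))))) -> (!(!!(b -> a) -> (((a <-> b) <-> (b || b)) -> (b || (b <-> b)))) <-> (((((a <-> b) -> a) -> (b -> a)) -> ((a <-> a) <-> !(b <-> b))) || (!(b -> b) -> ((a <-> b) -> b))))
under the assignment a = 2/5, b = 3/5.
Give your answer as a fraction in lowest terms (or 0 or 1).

b <-> a = 3/5 <-> 2/5 = 4/5
a <-> a = 2/5 <-> 2/5 = 1
a -> b = 2/5 -> 3/5 = 1
(a <-> a) -> (a -> b) = 1 -> 1 = 1
!((a <-> a) -> (a -> b)) = !1 = 0
(b <-> a) <-> !((a <-> a) -> (a -> b)) = 4/5 <-> 0 = 1/5
b || a = 3/5 || 2/5 = 3/5
b -> (b || a) = 3/5 -> 3/5 = 1
a -> b = 2/5 -> 3/5 = 1
(b -> (b || a)) <-> (a -> b) = 1 <-> 1 = 1
b -> b = 3/5 -> 3/5 = 1
a -> (b -> b) = 2/5 -> 1 = 1
a || a = 2/5 || 2/5 = 2/5
!(a || a) = !2/5 = 3/5
(a -> (b -> b)) -> !(a || a) = 1 -> 3/5 = 3/5
((b -> (b || a)) <-> (a -> b)) || ((a -> (b -> b)) -> !(a || a)) = 1 || 3/5 = 1
!a = !2/5 = 3/5
!!a = !3/5 = 2/5
a || a = 2/5 || 2/5 = 2/5
b || (a || a) = 3/5 || 2/5 = 3/5
!!a -> (b || (a || a)) = 2/5 -> 3/5 = 1
(((b -> (b || a)) <-> (a -> b)) || ((a -> (b -> b)) -> !(a || a))) || (!!a -> (b || (a || a))) = 1 || 1 = 1
((b <-> a) <-> !((a <-> a) -> (a -> b))) <-> ((((b -> (b || a)) <-> (a -> b)) || ((a -> (b -> b)) -> !(a || a))) || (!!a -> (b || (a || a)))) = 1/5 <-> 1 = 1/5
b -> a = 3/5 -> 2/5 = 4/5
!(b -> a) = !4/5 = 1/5
!!(b -> a) = !1/5 = 4/5
a <-> b = 2/5 <-> 3/5 = 4/5
b || b = 3/5 || 3/5 = 3/5
(a <-> b) <-> (b || b) = 4/5 <-> 3/5 = 4/5
b <-> b = 3/5 <-> 3/5 = 1
b || (b <-> b) = 3/5 || 1 = 1
((a <-> b) <-> (b || b)) -> (b || (b <-> b)) = 4/5 -> 1 = 1
!!(b -> a) -> (((a <-> b) <-> (b || b)) -> (b || (b <-> b))) = 4/5 -> 1 = 1
!(!!(b -> a) -> (((a <-> b) <-> (b || b)) -> (b || (b <-> b)))) = !1 = 0
a <-> b = 2/5 <-> 3/5 = 4/5
(a <-> b) -> a = 4/5 -> 2/5 = 3/5
b -> a = 3/5 -> 2/5 = 4/5
((a <-> b) -> a) -> (b -> a) = 3/5 -> 4/5 = 1
a <-> a = 2/5 <-> 2/5 = 1
b <-> b = 3/5 <-> 3/5 = 1
!(b <-> b) = !1 = 0
(a <-> a) <-> !(b <-> b) = 1 <-> 0 = 0
(((a <-> b) -> a) -> (b -> a)) -> ((a <-> a) <-> !(b <-> b)) = 1 -> 0 = 0
b -> b = 3/5 -> 3/5 = 1
!(b -> b) = !1 = 0
a <-> b = 2/5 <-> 3/5 = 4/5
(a <-> b) -> b = 4/5 -> 3/5 = 4/5
!(b -> b) -> ((a <-> b) -> b) = 0 -> 4/5 = 1
((((a <-> b) -> a) -> (b -> a)) -> ((a <-> a) <-> !(b <-> b))) || (!(b -> b) -> ((a <-> b) -> b)) = 0 || 1 = 1
!(!!(b -> a) -> (((a <-> b) <-> (b || b)) -> (b || (b <-> b)))) <-> (((((a <-> b) -> a) -> (b -> a)) -> ((a <-> a) <-> !(b <-> b))) || (!(b -> b) -> ((a <-> b) -> b))) = 0 <-> 1 = 0
(((b <-> a) <-> !((a <-> a) -> (a -> b))) <-> ((((b -> (b || a)) <-> (a -> b)) || ((a -> (b -> b)) -> !(a || a))) || (!!a -> (b || (a || a))))) -> (!(!!(b -> a) -> (((a <-> b) <-> (b || b)) -> (b || (b <-> b)))) <-> (((((a <-> b) -> a) -> (b -> a)) -> ((a <-> a) <-> !(b <-> b))) || (!(b -> b) -> ((a <-> b) -> b)))) = 1/5 -> 0 = 4/5

4/5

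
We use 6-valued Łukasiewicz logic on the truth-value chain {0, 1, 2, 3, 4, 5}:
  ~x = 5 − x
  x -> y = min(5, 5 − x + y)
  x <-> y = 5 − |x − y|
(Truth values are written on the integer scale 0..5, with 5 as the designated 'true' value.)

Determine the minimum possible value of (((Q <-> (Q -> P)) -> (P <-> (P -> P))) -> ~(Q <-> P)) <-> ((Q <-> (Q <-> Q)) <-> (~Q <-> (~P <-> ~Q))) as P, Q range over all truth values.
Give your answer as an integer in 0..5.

Take P = 2, Q = 2:
Q -> P = 2 -> 2 = 5
Q <-> (Q -> P) = 2 <-> 5 = 2
P -> P = 2 -> 2 = 5
P <-> (P -> P) = 2 <-> 5 = 2
(Q <-> (Q -> P)) -> (P <-> (P -> P)) = 2 -> 2 = 5
Q <-> P = 2 <-> 2 = 5
~(Q <-> P) = ~5 = 0
((Q <-> (Q -> P)) -> (P <-> (P -> P))) -> ~(Q <-> P) = 5 -> 0 = 0
Q <-> Q = 2 <-> 2 = 5
Q <-> (Q <-> Q) = 2 <-> 5 = 2
~Q = ~2 = 3
~P = ~2 = 3
~Q = ~2 = 3
~P <-> ~Q = 3 <-> 3 = 5
~Q <-> (~P <-> ~Q) = 3 <-> 5 = 3
(Q <-> (Q <-> Q)) <-> (~Q <-> (~P <-> ~Q)) = 2 <-> 3 = 4
(((Q <-> (Q -> P)) -> (P <-> (P -> P))) -> ~(Q <-> P)) <-> ((Q <-> (Q <-> Q)) <-> (~Q <-> (~P <-> ~Q))) = 0 <-> 4 = 1
No assignment yields a value below 1, so this is the minimum.

1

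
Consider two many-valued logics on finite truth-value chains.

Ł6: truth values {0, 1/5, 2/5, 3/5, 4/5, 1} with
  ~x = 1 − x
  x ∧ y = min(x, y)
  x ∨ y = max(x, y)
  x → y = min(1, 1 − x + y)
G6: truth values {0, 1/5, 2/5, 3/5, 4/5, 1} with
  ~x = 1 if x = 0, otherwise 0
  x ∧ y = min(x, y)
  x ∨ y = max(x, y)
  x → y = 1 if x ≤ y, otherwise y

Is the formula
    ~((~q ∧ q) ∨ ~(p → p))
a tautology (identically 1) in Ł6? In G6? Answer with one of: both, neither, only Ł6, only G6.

only G6

In Ł6: at p = 0, q = 1/5 the value is 4/5 — not a tautology.
In G6: every assignment gives 1 — tautology.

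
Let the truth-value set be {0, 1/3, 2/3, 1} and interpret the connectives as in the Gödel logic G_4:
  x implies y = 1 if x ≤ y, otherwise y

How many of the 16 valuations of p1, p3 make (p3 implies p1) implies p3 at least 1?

p1 = 0, p3 = 0 ↦ 0  <
p1 = 0, p3 = 1/3 ↦ 1  ≥
p1 = 0, p3 = 2/3 ↦ 1  ≥
p1 = 0, p3 = 1 ↦ 1  ≥
p1 = 1/3, p3 = 0 ↦ 0  <
p1 = 1/3, p3 = 1/3 ↦ 1/3  <
p1 = 1/3, p3 = 2/3 ↦ 1  ≥
p1 = 1/3, p3 = 1 ↦ 1  ≥
p1 = 2/3, p3 = 0 ↦ 0  <
p1 = 2/3, p3 = 1/3 ↦ 1/3  <
p1 = 2/3, p3 = 2/3 ↦ 2/3  <
p1 = 2/3, p3 = 1 ↦ 1  ≥
p1 = 1, p3 = 0 ↦ 0  <
p1 = 1, p3 = 1/3 ↦ 1/3  <
p1 = 1, p3 = 2/3 ↦ 2/3  <
p1 = 1, p3 = 1 ↦ 1  ≥
So 7 of the 16 assignments meet the threshold.

7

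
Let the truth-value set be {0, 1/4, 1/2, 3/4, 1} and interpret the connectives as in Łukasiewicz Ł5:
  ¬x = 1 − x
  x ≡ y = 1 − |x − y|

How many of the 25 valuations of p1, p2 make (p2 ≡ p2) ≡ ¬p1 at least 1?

5

value 1: 5 assignments (counts)
value 3/4: 5 assignments
value 1/2: 5 assignments
value 1/4: 5 assignments
value 0: 5 assignments
So 5 of the 25 assignments meet the threshold.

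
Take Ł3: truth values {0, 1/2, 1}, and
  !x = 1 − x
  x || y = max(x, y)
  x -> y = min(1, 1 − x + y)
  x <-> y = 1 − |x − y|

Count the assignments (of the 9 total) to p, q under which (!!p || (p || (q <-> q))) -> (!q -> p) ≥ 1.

6

p = 0, q = 0 ↦ 0  <
p = 0, q = 1/2 ↦ 1/2  <
p = 0, q = 1 ↦ 1  ≥
p = 1/2, q = 0 ↦ 1/2  <
p = 1/2, q = 1/2 ↦ 1  ≥
p = 1/2, q = 1 ↦ 1  ≥
p = 1, q = 0 ↦ 1  ≥
p = 1, q = 1/2 ↦ 1  ≥
p = 1, q = 1 ↦ 1  ≥
So 6 of the 9 assignments meet the threshold.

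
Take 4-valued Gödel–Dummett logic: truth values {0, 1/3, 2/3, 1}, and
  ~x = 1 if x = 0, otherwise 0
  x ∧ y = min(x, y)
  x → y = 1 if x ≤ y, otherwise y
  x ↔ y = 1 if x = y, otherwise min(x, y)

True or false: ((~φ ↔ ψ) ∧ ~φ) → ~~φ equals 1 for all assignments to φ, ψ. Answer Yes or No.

No

Counterexample: take φ = 0, ψ = 1/3.
~φ = ~0 = 1
~φ ↔ ψ = 1 ↔ 1/3 = 1/3
~φ = ~0 = 1
(~φ ↔ ψ) ∧ ~φ = 1/3 ∧ 1 = 1/3
~φ = ~0 = 1
~~φ = ~1 = 0
((~φ ↔ ψ) ∧ ~φ) → ~~φ = 1/3 → 0 = 0
This gives 0 ≠ 1.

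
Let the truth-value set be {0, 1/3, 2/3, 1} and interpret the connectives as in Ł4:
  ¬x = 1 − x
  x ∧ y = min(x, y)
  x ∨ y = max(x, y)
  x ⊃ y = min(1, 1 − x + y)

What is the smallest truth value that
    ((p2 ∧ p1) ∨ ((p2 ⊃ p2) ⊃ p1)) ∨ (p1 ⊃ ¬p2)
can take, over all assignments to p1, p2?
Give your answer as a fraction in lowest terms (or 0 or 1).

2/3

Take p1 = 1/3, p2 = 1:
p2 ∧ p1 = 1 ∧ 1/3 = 1/3
p2 ⊃ p2 = 1 ⊃ 1 = 1
(p2 ⊃ p2) ⊃ p1 = 1 ⊃ 1/3 = 1/3
(p2 ∧ p1) ∨ ((p2 ⊃ p2) ⊃ p1) = 1/3 ∨ 1/3 = 1/3
¬p2 = ¬1 = 0
p1 ⊃ ¬p2 = 1/3 ⊃ 0 = 2/3
((p2 ∧ p1) ∨ ((p2 ⊃ p2) ⊃ p1)) ∨ (p1 ⊃ ¬p2) = 1/3 ∨ 2/3 = 2/3
No assignment yields a value below 2/3, so this is the minimum.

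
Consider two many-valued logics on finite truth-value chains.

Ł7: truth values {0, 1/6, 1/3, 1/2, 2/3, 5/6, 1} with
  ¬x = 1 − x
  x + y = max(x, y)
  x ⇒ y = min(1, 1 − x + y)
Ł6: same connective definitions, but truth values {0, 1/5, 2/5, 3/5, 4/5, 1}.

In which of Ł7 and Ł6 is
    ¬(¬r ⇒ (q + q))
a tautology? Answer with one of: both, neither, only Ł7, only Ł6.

In Ł7: at q = 0, r = 1/6 the value is 5/6 — not a tautology.
In Ł6: at q = 0, r = 1/5 the value is 4/5 — not a tautology.

neither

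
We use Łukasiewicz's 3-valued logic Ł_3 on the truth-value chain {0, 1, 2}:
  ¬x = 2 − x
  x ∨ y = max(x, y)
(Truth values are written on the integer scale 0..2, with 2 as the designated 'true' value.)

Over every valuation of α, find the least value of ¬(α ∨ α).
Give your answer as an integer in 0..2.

Take α = 2:
α ∨ α = 2 ∨ 2 = 2
¬(α ∨ α) = ¬2 = 0
No assignment yields a value below 0, so this is the minimum.

0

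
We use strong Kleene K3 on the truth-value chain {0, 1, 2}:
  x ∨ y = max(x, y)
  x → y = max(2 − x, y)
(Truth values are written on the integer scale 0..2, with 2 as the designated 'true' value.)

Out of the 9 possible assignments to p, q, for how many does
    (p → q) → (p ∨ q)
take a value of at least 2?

p = 0, q = 0 ↦ 0  <
p = 0, q = 1 ↦ 1  <
p = 0, q = 2 ↦ 2  ≥
p = 1, q = 0 ↦ 1  <
p = 1, q = 1 ↦ 1  <
p = 1, q = 2 ↦ 2  ≥
p = 2, q = 0 ↦ 2  ≥
p = 2, q = 1 ↦ 2  ≥
p = 2, q = 2 ↦ 2  ≥
So 5 of the 9 assignments meet the threshold.

5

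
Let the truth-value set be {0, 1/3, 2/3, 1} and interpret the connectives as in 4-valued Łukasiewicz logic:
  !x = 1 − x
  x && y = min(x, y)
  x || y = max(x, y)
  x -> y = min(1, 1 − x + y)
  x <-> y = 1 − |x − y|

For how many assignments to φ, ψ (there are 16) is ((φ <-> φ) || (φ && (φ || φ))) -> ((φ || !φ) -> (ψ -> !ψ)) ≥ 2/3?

φ = 0, ψ = 0 ↦ 1  ≥
φ = 0, ψ = 1/3 ↦ 1  ≥
φ = 0, ψ = 2/3 ↦ 2/3  ≥
φ = 0, ψ = 1 ↦ 0  <
φ = 1/3, ψ = 0 ↦ 1  ≥
φ = 1/3, ψ = 1/3 ↦ 1  ≥
φ = 1/3, ψ = 2/3 ↦ 1  ≥
φ = 1/3, ψ = 1 ↦ 1/3  <
φ = 2/3, ψ = 0 ↦ 1  ≥
φ = 2/3, ψ = 1/3 ↦ 1  ≥
φ = 2/3, ψ = 2/3 ↦ 1  ≥
φ = 2/3, ψ = 1 ↦ 1/3  <
φ = 1, ψ = 0 ↦ 1  ≥
φ = 1, ψ = 1/3 ↦ 1  ≥
φ = 1, ψ = 2/3 ↦ 2/3  ≥
φ = 1, ψ = 1 ↦ 0  <
So 12 of the 16 assignments meet the threshold.

12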